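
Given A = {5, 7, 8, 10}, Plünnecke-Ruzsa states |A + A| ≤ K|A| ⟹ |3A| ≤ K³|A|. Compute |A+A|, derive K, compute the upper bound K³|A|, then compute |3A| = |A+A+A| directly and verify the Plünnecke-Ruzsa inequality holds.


|A| = 4.
Step 1: Compute A + A by enumerating all 16 pairs.
A + A = {10, 12, 13, 14, 15, 16, 17, 18, 20}, so |A + A| = 9.
Step 2: Doubling constant K = |A + A|/|A| = 9/4 = 9/4 ≈ 2.2500.
Step 3: Plünnecke-Ruzsa gives |3A| ≤ K³·|A| = (2.2500)³ · 4 ≈ 45.5625.
Step 4: Compute 3A = A + A + A directly by enumerating all triples (a,b,c) ∈ A³; |3A| = 14.
Step 5: Check 14 ≤ 45.5625? Yes ✓.

K = 9/4, Plünnecke-Ruzsa bound K³|A| ≈ 45.5625, |3A| = 14, inequality holds.


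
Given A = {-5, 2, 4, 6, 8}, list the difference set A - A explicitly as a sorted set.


A - A = {a - a' : a, a' ∈ A}.
Compute a - a' for each ordered pair (a, a'):
a = -5: -5--5=0, -5-2=-7, -5-4=-9, -5-6=-11, -5-8=-13
a = 2: 2--5=7, 2-2=0, 2-4=-2, 2-6=-4, 2-8=-6
a = 4: 4--5=9, 4-2=2, 4-4=0, 4-6=-2, 4-8=-4
a = 6: 6--5=11, 6-2=4, 6-4=2, 6-6=0, 6-8=-2
a = 8: 8--5=13, 8-2=6, 8-4=4, 8-6=2, 8-8=0
Collecting distinct values (and noting 0 appears from a-a):
A - A = {-13, -11, -9, -7, -6, -4, -2, 0, 2, 4, 6, 7, 9, 11, 13}
|A - A| = 15

A - A = {-13, -11, -9, -7, -6, -4, -2, 0, 2, 4, 6, 7, 9, 11, 13}


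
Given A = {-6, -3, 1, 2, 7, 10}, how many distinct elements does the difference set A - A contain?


A - A = {a - a' : a, a' ∈ A}; |A| = 6.
Bounds: 2|A|-1 ≤ |A - A| ≤ |A|² - |A| + 1, i.e. 11 ≤ |A - A| ≤ 31.
Note: 0 ∈ A - A always (from a - a). The set is symmetric: if d ∈ A - A then -d ∈ A - A.
Enumerate nonzero differences d = a - a' with a > a' (then include -d):
Positive differences: {1, 3, 4, 5, 6, 7, 8, 9, 10, 13, 16}
Full difference set: {0} ∪ (positive diffs) ∪ (negative diffs).
|A - A| = 1 + 2·11 = 23 (matches direct enumeration: 23).

|A - A| = 23


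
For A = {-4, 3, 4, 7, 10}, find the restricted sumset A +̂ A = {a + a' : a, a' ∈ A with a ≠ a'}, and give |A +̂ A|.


Restricted sumset: A +̂ A = {a + a' : a ∈ A, a' ∈ A, a ≠ a'}.
Equivalently, take A + A and drop any sum 2a that is achievable ONLY as a + a for a ∈ A (i.e. sums representable only with equal summands).
Enumerate pairs (a, a') with a < a' (symmetric, so each unordered pair gives one sum; this covers all a ≠ a'):
  -4 + 3 = -1
  -4 + 4 = 0
  -4 + 7 = 3
  -4 + 10 = 6
  3 + 4 = 7
  3 + 7 = 10
  3 + 10 = 13
  4 + 7 = 11
  4 + 10 = 14
  7 + 10 = 17
Collected distinct sums: {-1, 0, 3, 6, 7, 10, 11, 13, 14, 17}
|A +̂ A| = 10
(Reference bound: |A +̂ A| ≥ 2|A| - 3 for |A| ≥ 2, with |A| = 5 giving ≥ 7.)

|A +̂ A| = 10


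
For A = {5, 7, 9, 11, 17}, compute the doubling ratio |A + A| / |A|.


|A| = 5.
Compute A + A by enumerating all 25 pairs.
A + A = {10, 12, 14, 16, 18, 20, 22, 24, 26, 28, 34}, so |A + A| = 11.
K = |A + A| / |A| = 11/5 (already in lowest terms) ≈ 2.2000.
Reference: AP of size 5 gives K = 9/5 ≈ 1.8000; a fully generic set of size 5 gives K ≈ 3.0000.

|A| = 5, |A + A| = 11, K = 11/5.


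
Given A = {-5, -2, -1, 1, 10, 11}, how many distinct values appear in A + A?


A + A = {a + a' : a, a' ∈ A}; |A| = 6.
General bounds: 2|A| - 1 ≤ |A + A| ≤ |A|(|A|+1)/2, i.e. 11 ≤ |A + A| ≤ 21.
Lower bound 2|A|-1 is attained iff A is an arithmetic progression.
Enumerate sums a + a' for a ≤ a' (symmetric, so this suffices):
a = -5: -5+-5=-10, -5+-2=-7, -5+-1=-6, -5+1=-4, -5+10=5, -5+11=6
a = -2: -2+-2=-4, -2+-1=-3, -2+1=-1, -2+10=8, -2+11=9
a = -1: -1+-1=-2, -1+1=0, -1+10=9, -1+11=10
a = 1: 1+1=2, 1+10=11, 1+11=12
a = 10: 10+10=20, 10+11=21
a = 11: 11+11=22
Distinct sums: {-10, -7, -6, -4, -3, -2, -1, 0, 2, 5, 6, 8, 9, 10, 11, 12, 20, 21, 22}
|A + A| = 19

|A + A| = 19


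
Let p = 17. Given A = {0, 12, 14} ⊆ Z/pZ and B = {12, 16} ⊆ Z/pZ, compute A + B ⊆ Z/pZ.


Work in Z/17Z: reduce every sum a + b modulo 17.
Enumerate all 6 pairs:
a = 0: 0+12=12, 0+16=16
a = 12: 12+12=7, 12+16=11
a = 14: 14+12=9, 14+16=13
Distinct residues collected: {7, 9, 11, 12, 13, 16}
|A + B| = 6 (out of 17 total residues).

A + B = {7, 9, 11, 12, 13, 16}


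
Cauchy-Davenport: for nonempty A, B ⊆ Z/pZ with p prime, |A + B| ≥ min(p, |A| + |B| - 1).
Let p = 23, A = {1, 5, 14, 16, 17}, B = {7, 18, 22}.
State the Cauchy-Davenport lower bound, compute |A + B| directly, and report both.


Cauchy-Davenport: |A + B| ≥ min(p, |A| + |B| - 1) for A, B nonempty in Z/pZ.
|A| = 5, |B| = 3, p = 23.
CD lower bound = min(23, 5 + 3 - 1) = min(23, 7) = 7.
Compute A + B mod 23 directly:
a = 1: 1+7=8, 1+18=19, 1+22=0
a = 5: 5+7=12, 5+18=0, 5+22=4
a = 14: 14+7=21, 14+18=9, 14+22=13
a = 16: 16+7=0, 16+18=11, 16+22=15
a = 17: 17+7=1, 17+18=12, 17+22=16
A + B = {0, 1, 4, 8, 9, 11, 12, 13, 15, 16, 19, 21}, so |A + B| = 12.
Verify: 12 ≥ 7? Yes ✓.

CD lower bound = 7, actual |A + B| = 12.


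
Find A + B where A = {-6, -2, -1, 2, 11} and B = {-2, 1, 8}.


A + B = {a + b : a ∈ A, b ∈ B}.
Enumerate all |A|·|B| = 5·3 = 15 pairs (a, b) and collect distinct sums.
a = -6: -6+-2=-8, -6+1=-5, -6+8=2
a = -2: -2+-2=-4, -2+1=-1, -2+8=6
a = -1: -1+-2=-3, -1+1=0, -1+8=7
a = 2: 2+-2=0, 2+1=3, 2+8=10
a = 11: 11+-2=9, 11+1=12, 11+8=19
Collecting distinct sums: A + B = {-8, -5, -4, -3, -1, 0, 2, 3, 6, 7, 9, 10, 12, 19}
|A + B| = 14

A + B = {-8, -5, -4, -3, -1, 0, 2, 3, 6, 7, 9, 10, 12, 19}


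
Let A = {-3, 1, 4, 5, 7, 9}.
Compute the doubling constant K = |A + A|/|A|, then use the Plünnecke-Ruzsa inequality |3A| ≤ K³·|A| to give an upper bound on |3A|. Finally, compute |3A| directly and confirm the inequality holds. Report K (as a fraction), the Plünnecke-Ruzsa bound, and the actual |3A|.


|A| = 6.
Step 1: Compute A + A by enumerating all 36 pairs.
A + A = {-6, -2, 1, 2, 4, 5, 6, 8, 9, 10, 11, 12, 13, 14, 16, 18}, so |A + A| = 16.
Step 2: Doubling constant K = |A + A|/|A| = 16/6 = 16/6 ≈ 2.6667.
Step 3: Plünnecke-Ruzsa gives |3A| ≤ K³·|A| = (2.6667)³ · 6 ≈ 113.7778.
Step 4: Compute 3A = A + A + A directly by enumerating all triples (a,b,c) ∈ A³; |3A| = 28.
Step 5: Check 28 ≤ 113.7778? Yes ✓.

K = 16/6, Plünnecke-Ruzsa bound K³|A| ≈ 113.7778, |3A| = 28, inequality holds.


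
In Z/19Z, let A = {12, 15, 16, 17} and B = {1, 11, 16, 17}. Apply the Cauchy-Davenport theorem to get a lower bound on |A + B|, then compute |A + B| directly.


Cauchy-Davenport: |A + B| ≥ min(p, |A| + |B| - 1) for A, B nonempty in Z/pZ.
|A| = 4, |B| = 4, p = 19.
CD lower bound = min(19, 4 + 4 - 1) = min(19, 7) = 7.
Compute A + B mod 19 directly:
a = 12: 12+1=13, 12+11=4, 12+16=9, 12+17=10
a = 15: 15+1=16, 15+11=7, 15+16=12, 15+17=13
a = 16: 16+1=17, 16+11=8, 16+16=13, 16+17=14
a = 17: 17+1=18, 17+11=9, 17+16=14, 17+17=15
A + B = {4, 7, 8, 9, 10, 12, 13, 14, 15, 16, 17, 18}, so |A + B| = 12.
Verify: 12 ≥ 7? Yes ✓.

CD lower bound = 7, actual |A + B| = 12.


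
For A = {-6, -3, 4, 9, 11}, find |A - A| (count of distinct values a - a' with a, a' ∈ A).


A - A = {a - a' : a, a' ∈ A}; |A| = 5.
Bounds: 2|A|-1 ≤ |A - A| ≤ |A|² - |A| + 1, i.e. 9 ≤ |A - A| ≤ 21.
Note: 0 ∈ A - A always (from a - a). The set is symmetric: if d ∈ A - A then -d ∈ A - A.
Enumerate nonzero differences d = a - a' with a > a' (then include -d):
Positive differences: {2, 3, 5, 7, 10, 12, 14, 15, 17}
Full difference set: {0} ∪ (positive diffs) ∪ (negative diffs).
|A - A| = 1 + 2·9 = 19 (matches direct enumeration: 19).

|A - A| = 19


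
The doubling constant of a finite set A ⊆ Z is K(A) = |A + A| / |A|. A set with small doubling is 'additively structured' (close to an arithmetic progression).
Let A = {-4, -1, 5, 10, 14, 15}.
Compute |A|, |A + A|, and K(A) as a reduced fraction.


|A| = 6.
Compute A + A by enumerating all 36 pairs.
A + A = {-8, -5, -2, 1, 4, 6, 9, 10, 11, 13, 14, 15, 19, 20, 24, 25, 28, 29, 30}, so |A + A| = 19.
K = |A + A| / |A| = 19/6 (already in lowest terms) ≈ 3.1667.
Reference: AP of size 6 gives K = 11/6 ≈ 1.8333; a fully generic set of size 6 gives K ≈ 3.5000.

|A| = 6, |A + A| = 19, K = 19/6.


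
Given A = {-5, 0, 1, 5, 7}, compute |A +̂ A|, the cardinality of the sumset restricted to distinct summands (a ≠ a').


Restricted sumset: A +̂ A = {a + a' : a ∈ A, a' ∈ A, a ≠ a'}.
Equivalently, take A + A and drop any sum 2a that is achievable ONLY as a + a for a ∈ A (i.e. sums representable only with equal summands).
Enumerate pairs (a, a') with a < a' (symmetric, so each unordered pair gives one sum; this covers all a ≠ a'):
  -5 + 0 = -5
  -5 + 1 = -4
  -5 + 5 = 0
  -5 + 7 = 2
  0 + 1 = 1
  0 + 5 = 5
  0 + 7 = 7
  1 + 5 = 6
  1 + 7 = 8
  5 + 7 = 12
Collected distinct sums: {-5, -4, 0, 1, 2, 5, 6, 7, 8, 12}
|A +̂ A| = 10
(Reference bound: |A +̂ A| ≥ 2|A| - 3 for |A| ≥ 2, with |A| = 5 giving ≥ 7.)

|A +̂ A| = 10


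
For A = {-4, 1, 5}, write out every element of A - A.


A - A = {a - a' : a, a' ∈ A}.
Compute a - a' for each ordered pair (a, a'):
a = -4: -4--4=0, -4-1=-5, -4-5=-9
a = 1: 1--4=5, 1-1=0, 1-5=-4
a = 5: 5--4=9, 5-1=4, 5-5=0
Collecting distinct values (and noting 0 appears from a-a):
A - A = {-9, -5, -4, 0, 4, 5, 9}
|A - A| = 7

A - A = {-9, -5, -4, 0, 4, 5, 9}


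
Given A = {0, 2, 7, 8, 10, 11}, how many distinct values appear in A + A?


A + A = {a + a' : a, a' ∈ A}; |A| = 6.
General bounds: 2|A| - 1 ≤ |A + A| ≤ |A|(|A|+1)/2, i.e. 11 ≤ |A + A| ≤ 21.
Lower bound 2|A|-1 is attained iff A is an arithmetic progression.
Enumerate sums a + a' for a ≤ a' (symmetric, so this suffices):
a = 0: 0+0=0, 0+2=2, 0+7=7, 0+8=8, 0+10=10, 0+11=11
a = 2: 2+2=4, 2+7=9, 2+8=10, 2+10=12, 2+11=13
a = 7: 7+7=14, 7+8=15, 7+10=17, 7+11=18
a = 8: 8+8=16, 8+10=18, 8+11=19
a = 10: 10+10=20, 10+11=21
a = 11: 11+11=22
Distinct sums: {0, 2, 4, 7, 8, 9, 10, 11, 12, 13, 14, 15, 16, 17, 18, 19, 20, 21, 22}
|A + A| = 19

|A + A| = 19


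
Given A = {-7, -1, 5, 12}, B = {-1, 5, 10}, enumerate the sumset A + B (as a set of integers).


A + B = {a + b : a ∈ A, b ∈ B}.
Enumerate all |A|·|B| = 4·3 = 12 pairs (a, b) and collect distinct sums.
a = -7: -7+-1=-8, -7+5=-2, -7+10=3
a = -1: -1+-1=-2, -1+5=4, -1+10=9
a = 5: 5+-1=4, 5+5=10, 5+10=15
a = 12: 12+-1=11, 12+5=17, 12+10=22
Collecting distinct sums: A + B = {-8, -2, 3, 4, 9, 10, 11, 15, 17, 22}
|A + B| = 10

A + B = {-8, -2, 3, 4, 9, 10, 11, 15, 17, 22}


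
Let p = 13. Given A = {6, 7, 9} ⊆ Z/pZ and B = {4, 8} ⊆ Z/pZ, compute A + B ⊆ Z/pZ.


Work in Z/13Z: reduce every sum a + b modulo 13.
Enumerate all 6 pairs:
a = 6: 6+4=10, 6+8=1
a = 7: 7+4=11, 7+8=2
a = 9: 9+4=0, 9+8=4
Distinct residues collected: {0, 1, 2, 4, 10, 11}
|A + B| = 6 (out of 13 total residues).

A + B = {0, 1, 2, 4, 10, 11}


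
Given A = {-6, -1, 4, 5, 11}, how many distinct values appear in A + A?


A + A = {a + a' : a, a' ∈ A}; |A| = 5.
General bounds: 2|A| - 1 ≤ |A + A| ≤ |A|(|A|+1)/2, i.e. 9 ≤ |A + A| ≤ 15.
Lower bound 2|A|-1 is attained iff A is an arithmetic progression.
Enumerate sums a + a' for a ≤ a' (symmetric, so this suffices):
a = -6: -6+-6=-12, -6+-1=-7, -6+4=-2, -6+5=-1, -6+11=5
a = -1: -1+-1=-2, -1+4=3, -1+5=4, -1+11=10
a = 4: 4+4=8, 4+5=9, 4+11=15
a = 5: 5+5=10, 5+11=16
a = 11: 11+11=22
Distinct sums: {-12, -7, -2, -1, 3, 4, 5, 8, 9, 10, 15, 16, 22}
|A + A| = 13

|A + A| = 13


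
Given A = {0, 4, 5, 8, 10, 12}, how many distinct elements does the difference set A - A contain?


A - A = {a - a' : a, a' ∈ A}; |A| = 6.
Bounds: 2|A|-1 ≤ |A - A| ≤ |A|² - |A| + 1, i.e. 11 ≤ |A - A| ≤ 31.
Note: 0 ∈ A - A always (from a - a). The set is symmetric: if d ∈ A - A then -d ∈ A - A.
Enumerate nonzero differences d = a - a' with a > a' (then include -d):
Positive differences: {1, 2, 3, 4, 5, 6, 7, 8, 10, 12}
Full difference set: {0} ∪ (positive diffs) ∪ (negative diffs).
|A - A| = 1 + 2·10 = 21 (matches direct enumeration: 21).

|A - A| = 21


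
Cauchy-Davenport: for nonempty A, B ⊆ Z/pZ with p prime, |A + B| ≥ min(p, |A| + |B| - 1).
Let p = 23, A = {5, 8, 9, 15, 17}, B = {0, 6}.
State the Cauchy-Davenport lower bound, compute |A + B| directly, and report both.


Cauchy-Davenport: |A + B| ≥ min(p, |A| + |B| - 1) for A, B nonempty in Z/pZ.
|A| = 5, |B| = 2, p = 23.
CD lower bound = min(23, 5 + 2 - 1) = min(23, 6) = 6.
Compute A + B mod 23 directly:
a = 5: 5+0=5, 5+6=11
a = 8: 8+0=8, 8+6=14
a = 9: 9+0=9, 9+6=15
a = 15: 15+0=15, 15+6=21
a = 17: 17+0=17, 17+6=0
A + B = {0, 5, 8, 9, 11, 14, 15, 17, 21}, so |A + B| = 9.
Verify: 9 ≥ 6? Yes ✓.

CD lower bound = 6, actual |A + B| = 9.


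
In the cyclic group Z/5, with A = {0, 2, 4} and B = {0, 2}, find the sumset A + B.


Work in Z/5Z: reduce every sum a + b modulo 5.
Enumerate all 6 pairs:
a = 0: 0+0=0, 0+2=2
a = 2: 2+0=2, 2+2=4
a = 4: 4+0=4, 4+2=1
Distinct residues collected: {0, 1, 2, 4}
|A + B| = 4 (out of 5 total residues).

A + B = {0, 1, 2, 4}


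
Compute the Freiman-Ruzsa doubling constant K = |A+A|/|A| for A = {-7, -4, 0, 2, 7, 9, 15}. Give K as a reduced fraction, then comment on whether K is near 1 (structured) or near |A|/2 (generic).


|A| = 7.
Compute A + A by enumerating all 49 pairs.
A + A = {-14, -11, -8, -7, -5, -4, -2, 0, 2, 3, 4, 5, 7, 8, 9, 11, 14, 15, 16, 17, 18, 22, 24, 30}, so |A + A| = 24.
K = |A + A| / |A| = 24/7 (already in lowest terms) ≈ 3.4286.
Reference: AP of size 7 gives K = 13/7 ≈ 1.8571; a fully generic set of size 7 gives K ≈ 4.0000.

|A| = 7, |A + A| = 24, K = 24/7.


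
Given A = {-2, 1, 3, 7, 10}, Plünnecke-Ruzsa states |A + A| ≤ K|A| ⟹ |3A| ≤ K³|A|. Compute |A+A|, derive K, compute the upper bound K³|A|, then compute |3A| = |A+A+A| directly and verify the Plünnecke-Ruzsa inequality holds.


|A| = 5.
Step 1: Compute A + A by enumerating all 25 pairs.
A + A = {-4, -1, 1, 2, 4, 5, 6, 8, 10, 11, 13, 14, 17, 20}, so |A + A| = 14.
Step 2: Doubling constant K = |A + A|/|A| = 14/5 = 14/5 ≈ 2.8000.
Step 3: Plünnecke-Ruzsa gives |3A| ≤ K³·|A| = (2.8000)³ · 5 ≈ 109.7600.
Step 4: Compute 3A = A + A + A directly by enumerating all triples (a,b,c) ∈ A³; |3A| = 26.
Step 5: Check 26 ≤ 109.7600? Yes ✓.

K = 14/5, Plünnecke-Ruzsa bound K³|A| ≈ 109.7600, |3A| = 26, inequality holds.


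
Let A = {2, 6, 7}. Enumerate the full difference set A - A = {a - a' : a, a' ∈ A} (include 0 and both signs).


A - A = {a - a' : a, a' ∈ A}.
Compute a - a' for each ordered pair (a, a'):
a = 2: 2-2=0, 2-6=-4, 2-7=-5
a = 6: 6-2=4, 6-6=0, 6-7=-1
a = 7: 7-2=5, 7-6=1, 7-7=0
Collecting distinct values (and noting 0 appears from a-a):
A - A = {-5, -4, -1, 0, 1, 4, 5}
|A - A| = 7

A - A = {-5, -4, -1, 0, 1, 4, 5}


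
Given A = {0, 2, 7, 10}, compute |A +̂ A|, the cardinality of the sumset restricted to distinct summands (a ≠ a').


Restricted sumset: A +̂ A = {a + a' : a ∈ A, a' ∈ A, a ≠ a'}.
Equivalently, take A + A and drop any sum 2a that is achievable ONLY as a + a for a ∈ A (i.e. sums representable only with equal summands).
Enumerate pairs (a, a') with a < a' (symmetric, so each unordered pair gives one sum; this covers all a ≠ a'):
  0 + 2 = 2
  0 + 7 = 7
  0 + 10 = 10
  2 + 7 = 9
  2 + 10 = 12
  7 + 10 = 17
Collected distinct sums: {2, 7, 9, 10, 12, 17}
|A +̂ A| = 6
(Reference bound: |A +̂ A| ≥ 2|A| - 3 for |A| ≥ 2, with |A| = 4 giving ≥ 5.)

|A +̂ A| = 6


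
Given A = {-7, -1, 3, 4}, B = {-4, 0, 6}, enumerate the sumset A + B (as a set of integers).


A + B = {a + b : a ∈ A, b ∈ B}.
Enumerate all |A|·|B| = 4·3 = 12 pairs (a, b) and collect distinct sums.
a = -7: -7+-4=-11, -7+0=-7, -7+6=-1
a = -1: -1+-4=-5, -1+0=-1, -1+6=5
a = 3: 3+-4=-1, 3+0=3, 3+6=9
a = 4: 4+-4=0, 4+0=4, 4+6=10
Collecting distinct sums: A + B = {-11, -7, -5, -1, 0, 3, 4, 5, 9, 10}
|A + B| = 10

A + B = {-11, -7, -5, -1, 0, 3, 4, 5, 9, 10}


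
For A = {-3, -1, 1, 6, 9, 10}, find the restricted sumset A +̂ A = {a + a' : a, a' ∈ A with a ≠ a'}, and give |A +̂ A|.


Restricted sumset: A +̂ A = {a + a' : a ∈ A, a' ∈ A, a ≠ a'}.
Equivalently, take A + A and drop any sum 2a that is achievable ONLY as a + a for a ∈ A (i.e. sums representable only with equal summands).
Enumerate pairs (a, a') with a < a' (symmetric, so each unordered pair gives one sum; this covers all a ≠ a'):
  -3 + -1 = -4
  -3 + 1 = -2
  -3 + 6 = 3
  -3 + 9 = 6
  -3 + 10 = 7
  -1 + 1 = 0
  -1 + 6 = 5
  -1 + 9 = 8
  -1 + 10 = 9
  1 + 6 = 7
  1 + 9 = 10
  1 + 10 = 11
  6 + 9 = 15
  6 + 10 = 16
  9 + 10 = 19
Collected distinct sums: {-4, -2, 0, 3, 5, 6, 7, 8, 9, 10, 11, 15, 16, 19}
|A +̂ A| = 14
(Reference bound: |A +̂ A| ≥ 2|A| - 3 for |A| ≥ 2, with |A| = 6 giving ≥ 9.)

|A +̂ A| = 14


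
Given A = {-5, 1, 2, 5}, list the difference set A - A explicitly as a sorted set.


A - A = {a - a' : a, a' ∈ A}.
Compute a - a' for each ordered pair (a, a'):
a = -5: -5--5=0, -5-1=-6, -5-2=-7, -5-5=-10
a = 1: 1--5=6, 1-1=0, 1-2=-1, 1-5=-4
a = 2: 2--5=7, 2-1=1, 2-2=0, 2-5=-3
a = 5: 5--5=10, 5-1=4, 5-2=3, 5-5=0
Collecting distinct values (and noting 0 appears from a-a):
A - A = {-10, -7, -6, -4, -3, -1, 0, 1, 3, 4, 6, 7, 10}
|A - A| = 13

A - A = {-10, -7, -6, -4, -3, -1, 0, 1, 3, 4, 6, 7, 10}


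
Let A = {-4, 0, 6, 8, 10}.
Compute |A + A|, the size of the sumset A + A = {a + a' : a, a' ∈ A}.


A + A = {a + a' : a, a' ∈ A}; |A| = 5.
General bounds: 2|A| - 1 ≤ |A + A| ≤ |A|(|A|+1)/2, i.e. 9 ≤ |A + A| ≤ 15.
Lower bound 2|A|-1 is attained iff A is an arithmetic progression.
Enumerate sums a + a' for a ≤ a' (symmetric, so this suffices):
a = -4: -4+-4=-8, -4+0=-4, -4+6=2, -4+8=4, -4+10=6
a = 0: 0+0=0, 0+6=6, 0+8=8, 0+10=10
a = 6: 6+6=12, 6+8=14, 6+10=16
a = 8: 8+8=16, 8+10=18
a = 10: 10+10=20
Distinct sums: {-8, -4, 0, 2, 4, 6, 8, 10, 12, 14, 16, 18, 20}
|A + A| = 13

|A + A| = 13


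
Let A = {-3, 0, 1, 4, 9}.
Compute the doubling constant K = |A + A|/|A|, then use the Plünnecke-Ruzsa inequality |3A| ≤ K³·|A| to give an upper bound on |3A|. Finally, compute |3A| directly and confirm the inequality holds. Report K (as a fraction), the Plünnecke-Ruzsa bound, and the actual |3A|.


|A| = 5.
Step 1: Compute A + A by enumerating all 25 pairs.
A + A = {-6, -3, -2, 0, 1, 2, 4, 5, 6, 8, 9, 10, 13, 18}, so |A + A| = 14.
Step 2: Doubling constant K = |A + A|/|A| = 14/5 = 14/5 ≈ 2.8000.
Step 3: Plünnecke-Ruzsa gives |3A| ≤ K³·|A| = (2.8000)³ · 5 ≈ 109.7600.
Step 4: Compute 3A = A + A + A directly by enumerating all triples (a,b,c) ∈ A³; |3A| = 27.
Step 5: Check 27 ≤ 109.7600? Yes ✓.

K = 14/5, Plünnecke-Ruzsa bound K³|A| ≈ 109.7600, |3A| = 27, inequality holds.


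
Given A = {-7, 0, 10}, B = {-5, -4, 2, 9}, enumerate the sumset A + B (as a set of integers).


A + B = {a + b : a ∈ A, b ∈ B}.
Enumerate all |A|·|B| = 3·4 = 12 pairs (a, b) and collect distinct sums.
a = -7: -7+-5=-12, -7+-4=-11, -7+2=-5, -7+9=2
a = 0: 0+-5=-5, 0+-4=-4, 0+2=2, 0+9=9
a = 10: 10+-5=5, 10+-4=6, 10+2=12, 10+9=19
Collecting distinct sums: A + B = {-12, -11, -5, -4, 2, 5, 6, 9, 12, 19}
|A + B| = 10

A + B = {-12, -11, -5, -4, 2, 5, 6, 9, 12, 19}


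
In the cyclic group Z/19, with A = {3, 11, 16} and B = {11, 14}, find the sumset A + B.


Work in Z/19Z: reduce every sum a + b modulo 19.
Enumerate all 6 pairs:
a = 3: 3+11=14, 3+14=17
a = 11: 11+11=3, 11+14=6
a = 16: 16+11=8, 16+14=11
Distinct residues collected: {3, 6, 8, 11, 14, 17}
|A + B| = 6 (out of 19 total residues).

A + B = {3, 6, 8, 11, 14, 17}


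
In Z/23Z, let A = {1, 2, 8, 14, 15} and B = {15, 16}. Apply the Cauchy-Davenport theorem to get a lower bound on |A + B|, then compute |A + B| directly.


Cauchy-Davenport: |A + B| ≥ min(p, |A| + |B| - 1) for A, B nonempty in Z/pZ.
|A| = 5, |B| = 2, p = 23.
CD lower bound = min(23, 5 + 2 - 1) = min(23, 6) = 6.
Compute A + B mod 23 directly:
a = 1: 1+15=16, 1+16=17
a = 2: 2+15=17, 2+16=18
a = 8: 8+15=0, 8+16=1
a = 14: 14+15=6, 14+16=7
a = 15: 15+15=7, 15+16=8
A + B = {0, 1, 6, 7, 8, 16, 17, 18}, so |A + B| = 8.
Verify: 8 ≥ 6? Yes ✓.

CD lower bound = 6, actual |A + B| = 8.


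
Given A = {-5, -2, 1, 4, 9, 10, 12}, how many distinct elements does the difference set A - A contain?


A - A = {a - a' : a, a' ∈ A}; |A| = 7.
Bounds: 2|A|-1 ≤ |A - A| ≤ |A|² - |A| + 1, i.e. 13 ≤ |A - A| ≤ 43.
Note: 0 ∈ A - A always (from a - a). The set is symmetric: if d ∈ A - A then -d ∈ A - A.
Enumerate nonzero differences d = a - a' with a > a' (then include -d):
Positive differences: {1, 2, 3, 5, 6, 8, 9, 11, 12, 14, 15, 17}
Full difference set: {0} ∪ (positive diffs) ∪ (negative diffs).
|A - A| = 1 + 2·12 = 25 (matches direct enumeration: 25).

|A - A| = 25


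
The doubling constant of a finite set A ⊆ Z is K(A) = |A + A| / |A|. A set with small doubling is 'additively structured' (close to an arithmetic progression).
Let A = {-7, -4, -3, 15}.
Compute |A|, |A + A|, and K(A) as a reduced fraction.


|A| = 4.
Compute A + A by enumerating all 16 pairs.
A + A = {-14, -11, -10, -8, -7, -6, 8, 11, 12, 30}, so |A + A| = 10.
K = |A + A| / |A| = 10/4 = 5/2 ≈ 2.5000.
Reference: AP of size 4 gives K = 7/4 ≈ 1.7500; a fully generic set of size 4 gives K ≈ 2.5000.

|A| = 4, |A + A| = 10, K = 10/4 = 5/2.


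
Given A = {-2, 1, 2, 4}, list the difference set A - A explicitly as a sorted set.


A - A = {a - a' : a, a' ∈ A}.
Compute a - a' for each ordered pair (a, a'):
a = -2: -2--2=0, -2-1=-3, -2-2=-4, -2-4=-6
a = 1: 1--2=3, 1-1=0, 1-2=-1, 1-4=-3
a = 2: 2--2=4, 2-1=1, 2-2=0, 2-4=-2
a = 4: 4--2=6, 4-1=3, 4-2=2, 4-4=0
Collecting distinct values (and noting 0 appears from a-a):
A - A = {-6, -4, -3, -2, -1, 0, 1, 2, 3, 4, 6}
|A - A| = 11

A - A = {-6, -4, -3, -2, -1, 0, 1, 2, 3, 4, 6}


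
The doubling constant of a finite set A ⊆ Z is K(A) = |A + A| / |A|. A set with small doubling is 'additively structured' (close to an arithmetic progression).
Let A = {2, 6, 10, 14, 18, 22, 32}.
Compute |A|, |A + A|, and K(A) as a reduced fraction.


|A| = 7.
Compute A + A by enumerating all 49 pairs.
A + A = {4, 8, 12, 16, 20, 24, 28, 32, 34, 36, 38, 40, 42, 44, 46, 50, 54, 64}, so |A + A| = 18.
K = |A + A| / |A| = 18/7 (already in lowest terms) ≈ 2.5714.
Reference: AP of size 7 gives K = 13/7 ≈ 1.8571; a fully generic set of size 7 gives K ≈ 4.0000.

|A| = 7, |A + A| = 18, K = 18/7.


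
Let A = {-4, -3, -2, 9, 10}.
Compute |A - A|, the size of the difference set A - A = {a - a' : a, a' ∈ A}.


A - A = {a - a' : a, a' ∈ A}; |A| = 5.
Bounds: 2|A|-1 ≤ |A - A| ≤ |A|² - |A| + 1, i.e. 9 ≤ |A - A| ≤ 21.
Note: 0 ∈ A - A always (from a - a). The set is symmetric: if d ∈ A - A then -d ∈ A - A.
Enumerate nonzero differences d = a - a' with a > a' (then include -d):
Positive differences: {1, 2, 11, 12, 13, 14}
Full difference set: {0} ∪ (positive diffs) ∪ (negative diffs).
|A - A| = 1 + 2·6 = 13 (matches direct enumeration: 13).

|A - A| = 13


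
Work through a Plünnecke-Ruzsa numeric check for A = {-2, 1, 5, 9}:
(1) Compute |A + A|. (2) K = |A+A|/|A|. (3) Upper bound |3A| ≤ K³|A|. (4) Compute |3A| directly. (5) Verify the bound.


|A| = 4.
Step 1: Compute A + A by enumerating all 16 pairs.
A + A = {-4, -1, 2, 3, 6, 7, 10, 14, 18}, so |A + A| = 9.
Step 2: Doubling constant K = |A + A|/|A| = 9/4 = 9/4 ≈ 2.2500.
Step 3: Plünnecke-Ruzsa gives |3A| ≤ K³·|A| = (2.2500)³ · 4 ≈ 45.5625.
Step 4: Compute 3A = A + A + A directly by enumerating all triples (a,b,c) ∈ A³; |3A| = 16.
Step 5: Check 16 ≤ 45.5625? Yes ✓.

K = 9/4, Plünnecke-Ruzsa bound K³|A| ≈ 45.5625, |3A| = 16, inequality holds.


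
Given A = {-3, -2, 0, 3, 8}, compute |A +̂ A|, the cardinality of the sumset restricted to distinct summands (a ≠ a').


Restricted sumset: A +̂ A = {a + a' : a ∈ A, a' ∈ A, a ≠ a'}.
Equivalently, take A + A and drop any sum 2a that is achievable ONLY as a + a for a ∈ A (i.e. sums representable only with equal summands).
Enumerate pairs (a, a') with a < a' (symmetric, so each unordered pair gives one sum; this covers all a ≠ a'):
  -3 + -2 = -5
  -3 + 0 = -3
  -3 + 3 = 0
  -3 + 8 = 5
  -2 + 0 = -2
  -2 + 3 = 1
  -2 + 8 = 6
  0 + 3 = 3
  0 + 8 = 8
  3 + 8 = 11
Collected distinct sums: {-5, -3, -2, 0, 1, 3, 5, 6, 8, 11}
|A +̂ A| = 10
(Reference bound: |A +̂ A| ≥ 2|A| - 3 for |A| ≥ 2, with |A| = 5 giving ≥ 7.)

|A +̂ A| = 10


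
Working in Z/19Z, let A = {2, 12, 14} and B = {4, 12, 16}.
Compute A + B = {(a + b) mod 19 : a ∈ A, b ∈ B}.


Work in Z/19Z: reduce every sum a + b modulo 19.
Enumerate all 9 pairs:
a = 2: 2+4=6, 2+12=14, 2+16=18
a = 12: 12+4=16, 12+12=5, 12+16=9
a = 14: 14+4=18, 14+12=7, 14+16=11
Distinct residues collected: {5, 6, 7, 9, 11, 14, 16, 18}
|A + B| = 8 (out of 19 total residues).

A + B = {5, 6, 7, 9, 11, 14, 16, 18}


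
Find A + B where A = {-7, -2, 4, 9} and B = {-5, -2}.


A + B = {a + b : a ∈ A, b ∈ B}.
Enumerate all |A|·|B| = 4·2 = 8 pairs (a, b) and collect distinct sums.
a = -7: -7+-5=-12, -7+-2=-9
a = -2: -2+-5=-7, -2+-2=-4
a = 4: 4+-5=-1, 4+-2=2
a = 9: 9+-5=4, 9+-2=7
Collecting distinct sums: A + B = {-12, -9, -7, -4, -1, 2, 4, 7}
|A + B| = 8

A + B = {-12, -9, -7, -4, -1, 2, 4, 7}


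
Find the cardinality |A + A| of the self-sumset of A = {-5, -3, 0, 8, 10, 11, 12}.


A + A = {a + a' : a, a' ∈ A}; |A| = 7.
General bounds: 2|A| - 1 ≤ |A + A| ≤ |A|(|A|+1)/2, i.e. 13 ≤ |A + A| ≤ 28.
Lower bound 2|A|-1 is attained iff A is an arithmetic progression.
Enumerate sums a + a' for a ≤ a' (symmetric, so this suffices):
a = -5: -5+-5=-10, -5+-3=-8, -5+0=-5, -5+8=3, -5+10=5, -5+11=6, -5+12=7
a = -3: -3+-3=-6, -3+0=-3, -3+8=5, -3+10=7, -3+11=8, -3+12=9
a = 0: 0+0=0, 0+8=8, 0+10=10, 0+11=11, 0+12=12
a = 8: 8+8=16, 8+10=18, 8+11=19, 8+12=20
a = 10: 10+10=20, 10+11=21, 10+12=22
a = 11: 11+11=22, 11+12=23
a = 12: 12+12=24
Distinct sums: {-10, -8, -6, -5, -3, 0, 3, 5, 6, 7, 8, 9, 10, 11, 12, 16, 18, 19, 20, 21, 22, 23, 24}
|A + A| = 23

|A + A| = 23


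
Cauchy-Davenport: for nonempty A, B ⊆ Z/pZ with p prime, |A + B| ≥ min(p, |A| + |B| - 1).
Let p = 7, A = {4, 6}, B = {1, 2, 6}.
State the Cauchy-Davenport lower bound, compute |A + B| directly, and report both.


Cauchy-Davenport: |A + B| ≥ min(p, |A| + |B| - 1) for A, B nonempty in Z/pZ.
|A| = 2, |B| = 3, p = 7.
CD lower bound = min(7, 2 + 3 - 1) = min(7, 4) = 4.
Compute A + B mod 7 directly:
a = 4: 4+1=5, 4+2=6, 4+6=3
a = 6: 6+1=0, 6+2=1, 6+6=5
A + B = {0, 1, 3, 5, 6}, so |A + B| = 5.
Verify: 5 ≥ 4? Yes ✓.

CD lower bound = 4, actual |A + B| = 5.


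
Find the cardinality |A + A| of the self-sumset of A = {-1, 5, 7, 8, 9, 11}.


A + A = {a + a' : a, a' ∈ A}; |A| = 6.
General bounds: 2|A| - 1 ≤ |A + A| ≤ |A|(|A|+1)/2, i.e. 11 ≤ |A + A| ≤ 21.
Lower bound 2|A|-1 is attained iff A is an arithmetic progression.
Enumerate sums a + a' for a ≤ a' (symmetric, so this suffices):
a = -1: -1+-1=-2, -1+5=4, -1+7=6, -1+8=7, -1+9=8, -1+11=10
a = 5: 5+5=10, 5+7=12, 5+8=13, 5+9=14, 5+11=16
a = 7: 7+7=14, 7+8=15, 7+9=16, 7+11=18
a = 8: 8+8=16, 8+9=17, 8+11=19
a = 9: 9+9=18, 9+11=20
a = 11: 11+11=22
Distinct sums: {-2, 4, 6, 7, 8, 10, 12, 13, 14, 15, 16, 17, 18, 19, 20, 22}
|A + A| = 16

|A + A| = 16


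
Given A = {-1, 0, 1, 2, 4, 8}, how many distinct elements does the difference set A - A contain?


A - A = {a - a' : a, a' ∈ A}; |A| = 6.
Bounds: 2|A|-1 ≤ |A - A| ≤ |A|² - |A| + 1, i.e. 11 ≤ |A - A| ≤ 31.
Note: 0 ∈ A - A always (from a - a). The set is symmetric: if d ∈ A - A then -d ∈ A - A.
Enumerate nonzero differences d = a - a' with a > a' (then include -d):
Positive differences: {1, 2, 3, 4, 5, 6, 7, 8, 9}
Full difference set: {0} ∪ (positive diffs) ∪ (negative diffs).
|A - A| = 1 + 2·9 = 19 (matches direct enumeration: 19).

|A - A| = 19


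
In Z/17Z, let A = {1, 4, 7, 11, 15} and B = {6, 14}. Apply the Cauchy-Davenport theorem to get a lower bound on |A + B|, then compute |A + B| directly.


Cauchy-Davenport: |A + B| ≥ min(p, |A| + |B| - 1) for A, B nonempty in Z/pZ.
|A| = 5, |B| = 2, p = 17.
CD lower bound = min(17, 5 + 2 - 1) = min(17, 6) = 6.
Compute A + B mod 17 directly:
a = 1: 1+6=7, 1+14=15
a = 4: 4+6=10, 4+14=1
a = 7: 7+6=13, 7+14=4
a = 11: 11+6=0, 11+14=8
a = 15: 15+6=4, 15+14=12
A + B = {0, 1, 4, 7, 8, 10, 12, 13, 15}, so |A + B| = 9.
Verify: 9 ≥ 6? Yes ✓.

CD lower bound = 6, actual |A + B| = 9.


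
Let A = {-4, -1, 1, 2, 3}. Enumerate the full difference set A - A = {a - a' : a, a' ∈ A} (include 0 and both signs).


A - A = {a - a' : a, a' ∈ A}.
Compute a - a' for each ordered pair (a, a'):
a = -4: -4--4=0, -4--1=-3, -4-1=-5, -4-2=-6, -4-3=-7
a = -1: -1--4=3, -1--1=0, -1-1=-2, -1-2=-3, -1-3=-4
a = 1: 1--4=5, 1--1=2, 1-1=0, 1-2=-1, 1-3=-2
a = 2: 2--4=6, 2--1=3, 2-1=1, 2-2=0, 2-3=-1
a = 3: 3--4=7, 3--1=4, 3-1=2, 3-2=1, 3-3=0
Collecting distinct values (and noting 0 appears from a-a):
A - A = {-7, -6, -5, -4, -3, -2, -1, 0, 1, 2, 3, 4, 5, 6, 7}
|A - A| = 15

A - A = {-7, -6, -5, -4, -3, -2, -1, 0, 1, 2, 3, 4, 5, 6, 7}


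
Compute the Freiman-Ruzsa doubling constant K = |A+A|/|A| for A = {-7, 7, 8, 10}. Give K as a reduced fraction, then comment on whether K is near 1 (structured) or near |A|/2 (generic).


|A| = 4.
Compute A + A by enumerating all 16 pairs.
A + A = {-14, 0, 1, 3, 14, 15, 16, 17, 18, 20}, so |A + A| = 10.
K = |A + A| / |A| = 10/4 = 5/2 ≈ 2.5000.
Reference: AP of size 4 gives K = 7/4 ≈ 1.7500; a fully generic set of size 4 gives K ≈ 2.5000.

|A| = 4, |A + A| = 10, K = 10/4 = 5/2.


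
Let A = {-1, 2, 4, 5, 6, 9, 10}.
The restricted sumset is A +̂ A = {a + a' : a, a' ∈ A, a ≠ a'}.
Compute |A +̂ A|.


Restricted sumset: A +̂ A = {a + a' : a ∈ A, a' ∈ A, a ≠ a'}.
Equivalently, take A + A and drop any sum 2a that is achievable ONLY as a + a for a ∈ A (i.e. sums representable only with equal summands).
Enumerate pairs (a, a') with a < a' (symmetric, so each unordered pair gives one sum; this covers all a ≠ a'):
  -1 + 2 = 1
  -1 + 4 = 3
  -1 + 5 = 4
  -1 + 6 = 5
  -1 + 9 = 8
  -1 + 10 = 9
  2 + 4 = 6
  2 + 5 = 7
  2 + 6 = 8
  2 + 9 = 11
  2 + 10 = 12
  4 + 5 = 9
  4 + 6 = 10
  4 + 9 = 13
  4 + 10 = 14
  5 + 6 = 11
  5 + 9 = 14
  5 + 10 = 15
  6 + 9 = 15
  6 + 10 = 16
  9 + 10 = 19
Collected distinct sums: {1, 3, 4, 5, 6, 7, 8, 9, 10, 11, 12, 13, 14, 15, 16, 19}
|A +̂ A| = 16
(Reference bound: |A +̂ A| ≥ 2|A| - 3 for |A| ≥ 2, with |A| = 7 giving ≥ 11.)

|A +̂ A| = 16


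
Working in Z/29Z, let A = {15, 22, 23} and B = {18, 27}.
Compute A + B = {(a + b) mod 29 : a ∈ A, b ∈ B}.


Work in Z/29Z: reduce every sum a + b modulo 29.
Enumerate all 6 pairs:
a = 15: 15+18=4, 15+27=13
a = 22: 22+18=11, 22+27=20
a = 23: 23+18=12, 23+27=21
Distinct residues collected: {4, 11, 12, 13, 20, 21}
|A + B| = 6 (out of 29 total residues).

A + B = {4, 11, 12, 13, 20, 21}


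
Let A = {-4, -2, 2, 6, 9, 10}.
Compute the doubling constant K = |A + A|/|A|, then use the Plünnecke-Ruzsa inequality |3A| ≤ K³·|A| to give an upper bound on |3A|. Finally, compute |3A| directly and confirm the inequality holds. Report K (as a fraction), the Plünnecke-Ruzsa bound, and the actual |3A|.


|A| = 6.
Step 1: Compute A + A by enumerating all 36 pairs.
A + A = {-8, -6, -4, -2, 0, 2, 4, 5, 6, 7, 8, 11, 12, 15, 16, 18, 19, 20}, so |A + A| = 18.
Step 2: Doubling constant K = |A + A|/|A| = 18/6 = 18/6 ≈ 3.0000.
Step 3: Plünnecke-Ruzsa gives |3A| ≤ K³·|A| = (3.0000)³ · 6 ≈ 162.0000.
Step 4: Compute 3A = A + A + A directly by enumerating all triples (a,b,c) ∈ A³; |3A| = 35.
Step 5: Check 35 ≤ 162.0000? Yes ✓.

K = 18/6, Plünnecke-Ruzsa bound K³|A| ≈ 162.0000, |3A| = 35, inequality holds.


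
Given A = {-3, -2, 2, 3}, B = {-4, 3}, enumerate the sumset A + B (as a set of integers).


A + B = {a + b : a ∈ A, b ∈ B}.
Enumerate all |A|·|B| = 4·2 = 8 pairs (a, b) and collect distinct sums.
a = -3: -3+-4=-7, -3+3=0
a = -2: -2+-4=-6, -2+3=1
a = 2: 2+-4=-2, 2+3=5
a = 3: 3+-4=-1, 3+3=6
Collecting distinct sums: A + B = {-7, -6, -2, -1, 0, 1, 5, 6}
|A + B| = 8

A + B = {-7, -6, -2, -1, 0, 1, 5, 6}


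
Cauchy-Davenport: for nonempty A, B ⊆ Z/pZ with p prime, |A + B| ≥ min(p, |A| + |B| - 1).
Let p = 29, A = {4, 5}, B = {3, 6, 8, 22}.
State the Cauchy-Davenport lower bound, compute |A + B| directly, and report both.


Cauchy-Davenport: |A + B| ≥ min(p, |A| + |B| - 1) for A, B nonempty in Z/pZ.
|A| = 2, |B| = 4, p = 29.
CD lower bound = min(29, 2 + 4 - 1) = min(29, 5) = 5.
Compute A + B mod 29 directly:
a = 4: 4+3=7, 4+6=10, 4+8=12, 4+22=26
a = 5: 5+3=8, 5+6=11, 5+8=13, 5+22=27
A + B = {7, 8, 10, 11, 12, 13, 26, 27}, so |A + B| = 8.
Verify: 8 ≥ 5? Yes ✓.

CD lower bound = 5, actual |A + B| = 8.


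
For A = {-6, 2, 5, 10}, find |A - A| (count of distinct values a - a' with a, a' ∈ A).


A - A = {a - a' : a, a' ∈ A}; |A| = 4.
Bounds: 2|A|-1 ≤ |A - A| ≤ |A|² - |A| + 1, i.e. 7 ≤ |A - A| ≤ 13.
Note: 0 ∈ A - A always (from a - a). The set is symmetric: if d ∈ A - A then -d ∈ A - A.
Enumerate nonzero differences d = a - a' with a > a' (then include -d):
Positive differences: {3, 5, 8, 11, 16}
Full difference set: {0} ∪ (positive diffs) ∪ (negative diffs).
|A - A| = 1 + 2·5 = 11 (matches direct enumeration: 11).

|A - A| = 11


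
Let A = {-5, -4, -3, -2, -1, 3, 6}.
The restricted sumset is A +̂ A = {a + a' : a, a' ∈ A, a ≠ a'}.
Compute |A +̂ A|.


Restricted sumset: A +̂ A = {a + a' : a ∈ A, a' ∈ A, a ≠ a'}.
Equivalently, take A + A and drop any sum 2a that is achievable ONLY as a + a for a ∈ A (i.e. sums representable only with equal summands).
Enumerate pairs (a, a') with a < a' (symmetric, so each unordered pair gives one sum; this covers all a ≠ a'):
  -5 + -4 = -9
  -5 + -3 = -8
  -5 + -2 = -7
  -5 + -1 = -6
  -5 + 3 = -2
  -5 + 6 = 1
  -4 + -3 = -7
  -4 + -2 = -6
  -4 + -1 = -5
  -4 + 3 = -1
  -4 + 6 = 2
  -3 + -2 = -5
  -3 + -1 = -4
  -3 + 3 = 0
  -3 + 6 = 3
  -2 + -1 = -3
  -2 + 3 = 1
  -2 + 6 = 4
  -1 + 3 = 2
  -1 + 6 = 5
  3 + 6 = 9
Collected distinct sums: {-9, -8, -7, -6, -5, -4, -3, -2, -1, 0, 1, 2, 3, 4, 5, 9}
|A +̂ A| = 16
(Reference bound: |A +̂ A| ≥ 2|A| - 3 for |A| ≥ 2, with |A| = 7 giving ≥ 11.)

|A +̂ A| = 16


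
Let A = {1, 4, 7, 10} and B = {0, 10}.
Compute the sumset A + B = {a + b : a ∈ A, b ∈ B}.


A + B = {a + b : a ∈ A, b ∈ B}.
Enumerate all |A|·|B| = 4·2 = 8 pairs (a, b) and collect distinct sums.
a = 1: 1+0=1, 1+10=11
a = 4: 4+0=4, 4+10=14
a = 7: 7+0=7, 7+10=17
a = 10: 10+0=10, 10+10=20
Collecting distinct sums: A + B = {1, 4, 7, 10, 11, 14, 17, 20}
|A + B| = 8

A + B = {1, 4, 7, 10, 11, 14, 17, 20}


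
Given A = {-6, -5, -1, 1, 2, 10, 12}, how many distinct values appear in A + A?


A + A = {a + a' : a, a' ∈ A}; |A| = 7.
General bounds: 2|A| - 1 ≤ |A + A| ≤ |A|(|A|+1)/2, i.e. 13 ≤ |A + A| ≤ 28.
Lower bound 2|A|-1 is attained iff A is an arithmetic progression.
Enumerate sums a + a' for a ≤ a' (symmetric, so this suffices):
a = -6: -6+-6=-12, -6+-5=-11, -6+-1=-7, -6+1=-5, -6+2=-4, -6+10=4, -6+12=6
a = -5: -5+-5=-10, -5+-1=-6, -5+1=-4, -5+2=-3, -5+10=5, -5+12=7
a = -1: -1+-1=-2, -1+1=0, -1+2=1, -1+10=9, -1+12=11
a = 1: 1+1=2, 1+2=3, 1+10=11, 1+12=13
a = 2: 2+2=4, 2+10=12, 2+12=14
a = 10: 10+10=20, 10+12=22
a = 12: 12+12=24
Distinct sums: {-12, -11, -10, -7, -6, -5, -4, -3, -2, 0, 1, 2, 3, 4, 5, 6, 7, 9, 11, 12, 13, 14, 20, 22, 24}
|A + A| = 25

|A + A| = 25


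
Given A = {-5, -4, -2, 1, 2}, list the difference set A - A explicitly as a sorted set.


A - A = {a - a' : a, a' ∈ A}.
Compute a - a' for each ordered pair (a, a'):
a = -5: -5--5=0, -5--4=-1, -5--2=-3, -5-1=-6, -5-2=-7
a = -4: -4--5=1, -4--4=0, -4--2=-2, -4-1=-5, -4-2=-6
a = -2: -2--5=3, -2--4=2, -2--2=0, -2-1=-3, -2-2=-4
a = 1: 1--5=6, 1--4=5, 1--2=3, 1-1=0, 1-2=-1
a = 2: 2--5=7, 2--4=6, 2--2=4, 2-1=1, 2-2=0
Collecting distinct values (and noting 0 appears from a-a):
A - A = {-7, -6, -5, -4, -3, -2, -1, 0, 1, 2, 3, 4, 5, 6, 7}
|A - A| = 15

A - A = {-7, -6, -5, -4, -3, -2, -1, 0, 1, 2, 3, 4, 5, 6, 7}


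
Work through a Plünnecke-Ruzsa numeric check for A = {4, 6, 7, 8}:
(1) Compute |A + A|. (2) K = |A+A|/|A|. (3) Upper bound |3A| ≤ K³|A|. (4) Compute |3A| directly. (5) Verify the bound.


|A| = 4.
Step 1: Compute A + A by enumerating all 16 pairs.
A + A = {8, 10, 11, 12, 13, 14, 15, 16}, so |A + A| = 8.
Step 2: Doubling constant K = |A + A|/|A| = 8/4 = 8/4 ≈ 2.0000.
Step 3: Plünnecke-Ruzsa gives |3A| ≤ K³·|A| = (2.0000)³ · 4 ≈ 32.0000.
Step 4: Compute 3A = A + A + A directly by enumerating all triples (a,b,c) ∈ A³; |3A| = 12.
Step 5: Check 12 ≤ 32.0000? Yes ✓.

K = 8/4, Plünnecke-Ruzsa bound K³|A| ≈ 32.0000, |3A| = 12, inequality holds.


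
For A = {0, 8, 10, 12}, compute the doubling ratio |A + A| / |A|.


|A| = 4.
Compute A + A by enumerating all 16 pairs.
A + A = {0, 8, 10, 12, 16, 18, 20, 22, 24}, so |A + A| = 9.
K = |A + A| / |A| = 9/4 (already in lowest terms) ≈ 2.2500.
Reference: AP of size 4 gives K = 7/4 ≈ 1.7500; a fully generic set of size 4 gives K ≈ 2.5000.

|A| = 4, |A + A| = 9, K = 9/4.


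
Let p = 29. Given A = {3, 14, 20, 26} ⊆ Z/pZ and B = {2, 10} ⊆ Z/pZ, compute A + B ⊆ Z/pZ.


Work in Z/29Z: reduce every sum a + b modulo 29.
Enumerate all 8 pairs:
a = 3: 3+2=5, 3+10=13
a = 14: 14+2=16, 14+10=24
a = 20: 20+2=22, 20+10=1
a = 26: 26+2=28, 26+10=7
Distinct residues collected: {1, 5, 7, 13, 16, 22, 24, 28}
|A + B| = 8 (out of 29 total residues).

A + B = {1, 5, 7, 13, 16, 22, 24, 28}


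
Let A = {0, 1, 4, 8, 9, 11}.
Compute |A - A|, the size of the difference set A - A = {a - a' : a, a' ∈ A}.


A - A = {a - a' : a, a' ∈ A}; |A| = 6.
Bounds: 2|A|-1 ≤ |A - A| ≤ |A|² - |A| + 1, i.e. 11 ≤ |A - A| ≤ 31.
Note: 0 ∈ A - A always (from a - a). The set is symmetric: if d ∈ A - A then -d ∈ A - A.
Enumerate nonzero differences d = a - a' with a > a' (then include -d):
Positive differences: {1, 2, 3, 4, 5, 7, 8, 9, 10, 11}
Full difference set: {0} ∪ (positive diffs) ∪ (negative diffs).
|A - A| = 1 + 2·10 = 21 (matches direct enumeration: 21).

|A - A| = 21


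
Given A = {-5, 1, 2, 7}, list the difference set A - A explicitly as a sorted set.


A - A = {a - a' : a, a' ∈ A}.
Compute a - a' for each ordered pair (a, a'):
a = -5: -5--5=0, -5-1=-6, -5-2=-7, -5-7=-12
a = 1: 1--5=6, 1-1=0, 1-2=-1, 1-7=-6
a = 2: 2--5=7, 2-1=1, 2-2=0, 2-7=-5
a = 7: 7--5=12, 7-1=6, 7-2=5, 7-7=0
Collecting distinct values (and noting 0 appears from a-a):
A - A = {-12, -7, -6, -5, -1, 0, 1, 5, 6, 7, 12}
|A - A| = 11

A - A = {-12, -7, -6, -5, -1, 0, 1, 5, 6, 7, 12}


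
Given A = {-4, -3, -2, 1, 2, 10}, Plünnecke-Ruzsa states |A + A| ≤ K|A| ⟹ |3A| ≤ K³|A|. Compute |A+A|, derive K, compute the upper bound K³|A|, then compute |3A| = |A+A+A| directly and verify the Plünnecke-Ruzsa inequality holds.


|A| = 6.
Step 1: Compute A + A by enumerating all 36 pairs.
A + A = {-8, -7, -6, -5, -4, -3, -2, -1, 0, 2, 3, 4, 6, 7, 8, 11, 12, 20}, so |A + A| = 18.
Step 2: Doubling constant K = |A + A|/|A| = 18/6 = 18/6 ≈ 3.0000.
Step 3: Plünnecke-Ruzsa gives |3A| ≤ K³·|A| = (3.0000)³ · 6 ≈ 162.0000.
Step 4: Compute 3A = A + A + A directly by enumerating all triples (a,b,c) ∈ A³; |3A| = 32.
Step 5: Check 32 ≤ 162.0000? Yes ✓.

K = 18/6, Plünnecke-Ruzsa bound K³|A| ≈ 162.0000, |3A| = 32, inequality holds.


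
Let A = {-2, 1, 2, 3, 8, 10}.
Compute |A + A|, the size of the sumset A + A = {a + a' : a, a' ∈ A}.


A + A = {a + a' : a, a' ∈ A}; |A| = 6.
General bounds: 2|A| - 1 ≤ |A + A| ≤ |A|(|A|+1)/2, i.e. 11 ≤ |A + A| ≤ 21.
Lower bound 2|A|-1 is attained iff A is an arithmetic progression.
Enumerate sums a + a' for a ≤ a' (symmetric, so this suffices):
a = -2: -2+-2=-4, -2+1=-1, -2+2=0, -2+3=1, -2+8=6, -2+10=8
a = 1: 1+1=2, 1+2=3, 1+3=4, 1+8=9, 1+10=11
a = 2: 2+2=4, 2+3=5, 2+8=10, 2+10=12
a = 3: 3+3=6, 3+8=11, 3+10=13
a = 8: 8+8=16, 8+10=18
a = 10: 10+10=20
Distinct sums: {-4, -1, 0, 1, 2, 3, 4, 5, 6, 8, 9, 10, 11, 12, 13, 16, 18, 20}
|A + A| = 18

|A + A| = 18


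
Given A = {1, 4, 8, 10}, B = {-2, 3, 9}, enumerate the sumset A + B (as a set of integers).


A + B = {a + b : a ∈ A, b ∈ B}.
Enumerate all |A|·|B| = 4·3 = 12 pairs (a, b) and collect distinct sums.
a = 1: 1+-2=-1, 1+3=4, 1+9=10
a = 4: 4+-2=2, 4+3=7, 4+9=13
a = 8: 8+-2=6, 8+3=11, 8+9=17
a = 10: 10+-2=8, 10+3=13, 10+9=19
Collecting distinct sums: A + B = {-1, 2, 4, 6, 7, 8, 10, 11, 13, 17, 19}
|A + B| = 11

A + B = {-1, 2, 4, 6, 7, 8, 10, 11, 13, 17, 19}
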